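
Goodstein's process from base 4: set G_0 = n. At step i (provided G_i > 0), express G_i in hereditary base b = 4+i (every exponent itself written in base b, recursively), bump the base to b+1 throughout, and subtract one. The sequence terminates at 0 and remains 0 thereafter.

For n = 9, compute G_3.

(0) 9|_4 = 2·4 + 1 ↦ 2·5 + 1|_5 = 11 ⇒ 10
(1) 10|_5 = 2·5 ↦ 2·6|_6 = 12 ⇒ 11
(2) 11|_6 = 6 + 5 ↦ 7 + 5|_7 = 12 ⇒ 11

11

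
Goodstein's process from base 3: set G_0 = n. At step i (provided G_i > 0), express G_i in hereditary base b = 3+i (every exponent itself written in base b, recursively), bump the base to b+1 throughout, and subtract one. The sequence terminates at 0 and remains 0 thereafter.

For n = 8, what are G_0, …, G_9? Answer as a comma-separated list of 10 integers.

(0) 8|_3 = 2·3 + 2 ↦ 2·4 + 2|_4 = 10 ⇒ 9
(1) 9|_4 = 2·4 + 1 ↦ 2·5 + 1|_5 = 11 ⇒ 10
(2) 10|_5 = 2·5 ↦ 2·6|_6 = 12 ⇒ 11
(3) 11|_6 = 6 + 5 ↦ 7 + 5|_7 = 12 ⇒ 11
(4) 11|_7 = 7 + 4 ↦ 8 + 4|_8 = 12 ⇒ 11
(5) 11|_8 = 8 + 3 ↦ 9 + 3|_9 = 12 ⇒ 11
(6) 11|_9 = 9 + 2 ↦ 10 + 2|_10 = 12 ⇒ 11
(7) 11|_10 = 10 + 1 ↦ 11 + 1|_11 = 12 ⇒ 11
(8) 11|_11 = 11 ↦ 12|_12 = 12 ⇒ 11

8, 9, 10, 11, 11, 11, 11, 11, 11, 11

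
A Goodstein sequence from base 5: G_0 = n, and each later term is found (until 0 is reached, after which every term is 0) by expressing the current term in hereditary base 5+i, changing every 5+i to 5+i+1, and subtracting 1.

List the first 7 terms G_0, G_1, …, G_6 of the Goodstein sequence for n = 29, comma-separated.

29, 39, 51, 65, 81, 99, 107

(0) 29|_5 = 5^2 + 4 ↦ 6^2 + 4|_6 = 40 ⇒ 39
(1) 39|_6 = 6^2 + 3 ↦ 7^2 + 3|_7 = 52 ⇒ 51
(2) 51|_7 = 7^2 + 2 ↦ 8^2 + 2|_8 = 66 ⇒ 65
(3) 65|_8 = 8^2 + 1 ↦ 9^2 + 1|_9 = 82 ⇒ 81
(4) 81|_9 = 9^2 ↦ 10^2|_10 = 100 ⇒ 99
(5) 99|_10 = 9·10 + 9 ↦ 9·11 + 9|_11 = 108 ⇒ 107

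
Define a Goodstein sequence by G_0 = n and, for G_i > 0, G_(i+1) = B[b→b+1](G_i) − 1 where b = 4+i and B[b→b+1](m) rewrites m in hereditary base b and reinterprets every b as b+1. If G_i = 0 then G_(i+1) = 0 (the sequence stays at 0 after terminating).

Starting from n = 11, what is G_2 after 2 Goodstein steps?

base 4: 11 = 2·4 + 3; at 5: 2·5 + 3 = 13; next = 12
base 5: 12 = 2·5 + 2; at 6: 2·6 + 2 = 14; next = 13

13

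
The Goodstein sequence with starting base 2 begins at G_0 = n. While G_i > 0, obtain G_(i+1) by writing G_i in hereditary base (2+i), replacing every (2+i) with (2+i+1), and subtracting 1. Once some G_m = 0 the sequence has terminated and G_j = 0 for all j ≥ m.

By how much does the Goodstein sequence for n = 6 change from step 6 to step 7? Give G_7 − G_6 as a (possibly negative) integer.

144904

base 2: 6 = 2^2 + 2; at 3: 3^3 + 3 = 30; next = 29
base 3: 29 = 3^3 + 2; at 4: 4^4 + 2 = 258; next = 257
base 4: 257 = 4^4 + 1; at 5: 5^5 + 1 = 3126; next = 3125
base 5: 3125 = 5^5; at 6: 6^6 = 46656; next = 46655
base 6: 46655 = 5·6^5 + 5·6^4 + 5·6^3 + 5·6^2 + 5·6 + 5; at 7: 5·7^5 + 5·7^4 + 5·7^3 + 5·7^2 + 5·7 + 5 = 98040; next = 98039
base 7: 98039 = 5·7^5 + 5·7^4 + 5·7^3 + 5·7^2 + 5·7 + 4; at 8: 5·8^5 + 5·8^4 + 5·8^3 + 5·8^2 + 5·8 + 4 = 187244; next = 187243
base 8: 187243 = 5·8^5 + 5·8^4 + 5·8^3 + 5·8^2 + 5·8 + 3; at 9: 5·9^5 + 5·9^4 + 5·9^3 + 5·9^2 + 5·9 + 3 = 332148; next = 332147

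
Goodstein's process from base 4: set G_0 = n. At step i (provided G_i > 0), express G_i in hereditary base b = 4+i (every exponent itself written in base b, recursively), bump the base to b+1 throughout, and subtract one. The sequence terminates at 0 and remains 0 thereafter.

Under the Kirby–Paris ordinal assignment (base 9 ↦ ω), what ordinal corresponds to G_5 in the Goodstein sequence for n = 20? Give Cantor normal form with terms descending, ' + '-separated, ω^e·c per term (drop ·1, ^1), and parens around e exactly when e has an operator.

20 —HB4→ 4^2 + 4 —bump→ 5^2 + 5 = 30 —(−1)→ 29
29 —HB5→ 5^2 + 4 —bump→ 6^2 + 4 = 40 —(−1)→ 39
39 —HB6→ 6^2 + 3 —bump→ 7^2 + 3 = 52 —(−1)→ 51
51 —HB7→ 7^2 + 2 —bump→ 8^2 + 2 = 66 —(−1)→ 65
65 —HB8→ 8^2 + 1 —bump→ 9^2 + 1 = 82 —(−1)→ 81

ω^2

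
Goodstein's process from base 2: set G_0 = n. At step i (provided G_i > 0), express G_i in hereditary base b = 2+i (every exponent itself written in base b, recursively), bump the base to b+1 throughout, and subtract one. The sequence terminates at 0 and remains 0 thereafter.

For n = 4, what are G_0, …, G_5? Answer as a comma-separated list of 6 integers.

step 0: 4 = 2^2; sub 3 for 2: 3^3; = 27; G_1 = 27−1 = 26
step 1: 26 = 2·3^2 + 2·3 + 2; sub 4 for 3: 2·4^2 + 2·4 + 2; = 42; G_2 = 42−1 = 41
step 2: 41 = 2·4^2 + 2·4 + 1; sub 5 for 4: 2·5^2 + 2·5 + 1; = 61; G_3 = 61−1 = 60
step 3: 60 = 2·5^2 + 2·5; sub 6 for 5: 2·6^2 + 2·6; = 84; G_4 = 84−1 = 83
step 4: 83 = 2·6^2 + 6 + 5; sub 7 for 6: 2·7^2 + 7 + 5; = 110; G_5 = 110−1 = 109

4, 26, 41, 60, 83, 109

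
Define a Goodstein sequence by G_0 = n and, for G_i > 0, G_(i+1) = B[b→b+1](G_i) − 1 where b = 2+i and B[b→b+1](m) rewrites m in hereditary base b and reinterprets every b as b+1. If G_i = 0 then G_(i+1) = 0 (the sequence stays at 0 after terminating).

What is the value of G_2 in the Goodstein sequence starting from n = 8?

553

base 2: 8 = 2^(2 + 1); at 3: 3^(3 + 1) = 81; next = 80
base 3: 80 = 2·3^3 + 2·3^2 + 2·3 + 2; at 4: 2·4^4 + 2·4^2 + 2·4 + 2 = 554; next = 553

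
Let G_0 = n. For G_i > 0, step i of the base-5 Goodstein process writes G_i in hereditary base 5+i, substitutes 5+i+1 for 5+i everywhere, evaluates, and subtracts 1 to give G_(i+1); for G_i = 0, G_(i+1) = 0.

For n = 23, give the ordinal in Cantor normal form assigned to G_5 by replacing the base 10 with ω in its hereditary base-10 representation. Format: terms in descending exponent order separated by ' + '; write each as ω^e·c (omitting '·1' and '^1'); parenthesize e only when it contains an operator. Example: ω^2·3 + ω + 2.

step 0: 23 = 4·5 + 3; sub 6 for 5: 4·6 + 3; = 27; G_1 = 27−1 = 26
step 1: 26 = 4·6 + 2; sub 7 for 6: 4·7 + 2; = 30; G_2 = 30−1 = 29
step 2: 29 = 4·7 + 1; sub 8 for 7: 4·8 + 1; = 33; G_3 = 33−1 = 32
step 3: 32 = 4·8; sub 9 for 8: 4·9; = 36; G_4 = 36−1 = 35
step 4: 35 = 3·9 + 8; sub 10 for 9: 3·10 + 8; = 38; G_5 = 38−1 = 37
step 5: 37 = 3·10 + 7; sub 11 for 10: 3·11 + 7; = 40; G_6 = 40−1 = 39

ω·3 + 7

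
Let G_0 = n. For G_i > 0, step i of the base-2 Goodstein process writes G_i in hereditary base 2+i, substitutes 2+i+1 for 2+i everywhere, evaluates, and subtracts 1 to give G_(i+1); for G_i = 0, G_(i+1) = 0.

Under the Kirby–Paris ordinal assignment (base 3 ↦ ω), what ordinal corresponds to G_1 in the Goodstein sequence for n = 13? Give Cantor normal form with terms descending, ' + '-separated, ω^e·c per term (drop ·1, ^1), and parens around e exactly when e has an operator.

ω^(ω + 1) + ω^ω

step 0: 13 = 2^(2 + 1) + 2^2 + 1; sub 3 for 2: 3^(3 + 1) + 3^3 + 1; = 109; G_1 = 109−1 = 108
step 1: 108 = 3^(3 + 1) + 3^3; sub 4 for 3: 4^(4 + 1) + 4^4; = 1280; G_2 = 1280−1 = 1279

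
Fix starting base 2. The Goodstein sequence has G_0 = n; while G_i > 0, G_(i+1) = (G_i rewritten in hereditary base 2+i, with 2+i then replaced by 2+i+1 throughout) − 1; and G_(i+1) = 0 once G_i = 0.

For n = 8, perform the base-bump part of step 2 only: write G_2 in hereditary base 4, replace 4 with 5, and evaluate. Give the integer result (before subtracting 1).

G_0=8  [base 2] 2^(2 + 1)  →[2↦3]→  3^(3 + 1) = 81  −1 ⇒ G_1=80
G_1=80  [base 3] 2·3^3 + 2·3^2 + 2·3 + 2  →[3↦4]→  2·4^4 + 2·4^2 + 2·4 + 2 = 554  −1 ⇒ G_2=553

6311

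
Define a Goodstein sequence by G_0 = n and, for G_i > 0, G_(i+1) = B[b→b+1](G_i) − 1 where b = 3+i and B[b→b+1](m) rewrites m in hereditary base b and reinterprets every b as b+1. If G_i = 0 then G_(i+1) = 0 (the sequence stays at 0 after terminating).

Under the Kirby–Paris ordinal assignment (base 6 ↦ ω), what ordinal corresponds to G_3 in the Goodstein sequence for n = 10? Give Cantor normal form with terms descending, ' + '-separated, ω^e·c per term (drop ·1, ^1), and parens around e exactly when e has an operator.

base 3: 10 = 3^2 + 1; at 4: 4^2 + 1 = 17; next = 16
base 4: 16 = 4^2; at 5: 5^2 = 25; next = 24
base 5: 24 = 4·5 + 4; at 6: 4·6 + 4 = 28; next = 27
base 6: 27 = 4·6 + 3; at 7: 4·7 + 3 = 31; next = 30

ω·4 + 3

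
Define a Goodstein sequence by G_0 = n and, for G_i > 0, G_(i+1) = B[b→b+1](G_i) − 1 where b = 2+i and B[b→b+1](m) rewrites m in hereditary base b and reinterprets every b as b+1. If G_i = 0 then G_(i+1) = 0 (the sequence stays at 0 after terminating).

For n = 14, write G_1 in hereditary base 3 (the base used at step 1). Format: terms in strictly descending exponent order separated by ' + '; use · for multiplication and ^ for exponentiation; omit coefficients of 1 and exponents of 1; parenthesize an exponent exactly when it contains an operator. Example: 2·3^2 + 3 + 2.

3^(3 + 1) + 3^3 + 2

step 0: 14 = 2^(2 + 1) + 2^2 + 2; sub 3 for 2: 3^(3 + 1) + 3^3 + 3; = 111; G_1 = 111−1 = 110
step 1: 110 = 3^(3 + 1) + 3^3 + 2; sub 4 for 3: 4^(4 + 1) + 4^4 + 2; = 1282; G_2 = 1282−1 = 1281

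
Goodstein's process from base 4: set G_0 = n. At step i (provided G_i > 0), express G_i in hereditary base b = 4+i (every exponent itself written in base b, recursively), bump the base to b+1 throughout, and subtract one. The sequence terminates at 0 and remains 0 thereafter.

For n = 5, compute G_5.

5 —HB4→ 4 + 1 —bump→ 5 + 1 = 6 —(−1)→ 5
5 —HB5→ 5 —bump→ 6 = 6 —(−1)→ 5
5 —HB6→ 5 —bump→ 5 = 5 —(−1)→ 4
4 —HB7→ 4 —bump→ 4 = 4 —(−1)→ 3
3 —HB8→ 3 —bump→ 3 = 3 —(−1)→ 2
2 —HB9→ 2 —bump→ 2 = 2 —(−1)→ 1

2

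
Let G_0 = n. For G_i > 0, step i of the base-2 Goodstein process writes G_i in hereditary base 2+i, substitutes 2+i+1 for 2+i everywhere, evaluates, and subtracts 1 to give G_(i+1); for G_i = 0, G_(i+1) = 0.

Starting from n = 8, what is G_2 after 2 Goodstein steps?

[0] 8 ≡ 2^(2 + 1) (base 2). Lift 3: 81. −1: 80.
[1] 80 ≡ 2·3^3 + 2·3^2 + 2·3 + 2 (base 3). Lift 4: 554. −1: 553.
[2] 553 ≡ 2·4^4 + 2·4^2 + 2·4 + 1 (base 4). Lift 5: 6311. −1: 6310.

553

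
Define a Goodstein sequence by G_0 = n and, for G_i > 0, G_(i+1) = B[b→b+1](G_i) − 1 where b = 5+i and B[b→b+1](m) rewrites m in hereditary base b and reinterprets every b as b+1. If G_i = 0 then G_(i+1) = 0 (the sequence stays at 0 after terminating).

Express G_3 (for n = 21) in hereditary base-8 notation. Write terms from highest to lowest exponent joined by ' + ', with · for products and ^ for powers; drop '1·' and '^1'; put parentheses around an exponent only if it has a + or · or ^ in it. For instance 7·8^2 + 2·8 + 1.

3·8 + 5

i=0: 21 = 4·5 + 1 (b=5); 5→6: 4·6 + 1 = 25; 25−1 = 24
i=1: 24 = 4·6 (b=6); 6→7: 4·7 = 28; 28−1 = 27
i=2: 27 = 3·7 + 6 (b=7); 7→8: 3·8 + 6 = 30; 30−1 = 29
i=3: 29 = 3·8 + 5 (b=8); 8→9: 3·9 + 5 = 32; 32−1 = 31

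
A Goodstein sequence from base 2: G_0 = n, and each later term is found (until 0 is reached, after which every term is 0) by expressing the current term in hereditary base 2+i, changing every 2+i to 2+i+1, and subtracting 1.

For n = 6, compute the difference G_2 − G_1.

228

G_0=6  [base 2] 2^2 + 2  →[2↦3]→  3^3 + 3 = 30  −1 ⇒ G_1=29
G_1=29  [base 3] 3^3 + 2  →[3↦4]→  4^4 + 2 = 258  −1 ⇒ G_2=257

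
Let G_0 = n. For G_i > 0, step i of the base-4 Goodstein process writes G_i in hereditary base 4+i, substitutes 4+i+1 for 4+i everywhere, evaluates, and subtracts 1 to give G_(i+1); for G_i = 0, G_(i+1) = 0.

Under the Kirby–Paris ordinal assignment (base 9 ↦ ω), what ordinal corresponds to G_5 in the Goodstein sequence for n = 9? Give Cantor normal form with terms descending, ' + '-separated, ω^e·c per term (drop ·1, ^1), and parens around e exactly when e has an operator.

base 4: 9 = 2·4 + 1; at 5: 2·5 + 1 = 11; next = 10
base 5: 10 = 2·5; at 6: 2·6 = 12; next = 11
base 6: 11 = 6 + 5; at 7: 7 + 5 = 12; next = 11
base 7: 11 = 7 + 4; at 8: 8 + 4 = 12; next = 11
base 8: 11 = 8 + 3; at 9: 9 + 3 = 12; next = 11
base 9: 11 = 9 + 2; at 10: 10 + 2 = 12; next = 11

ω + 2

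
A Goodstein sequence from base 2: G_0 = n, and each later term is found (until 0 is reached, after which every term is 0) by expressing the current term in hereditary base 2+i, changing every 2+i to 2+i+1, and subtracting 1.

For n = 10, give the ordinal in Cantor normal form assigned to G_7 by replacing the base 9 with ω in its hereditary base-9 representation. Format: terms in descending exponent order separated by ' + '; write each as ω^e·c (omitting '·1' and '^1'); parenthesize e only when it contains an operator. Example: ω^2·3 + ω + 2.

ω^ω·5 + ω^5·5 + ω^4·5 + ω^3·5 + ω^2·5 + ω·5 + 2

[0] 10 ≡ 2^(2 + 1) + 2 (base 2). Lift 3: 84. −1: 83.
[1] 83 ≡ 3^(3 + 1) + 2 (base 3). Lift 4: 1026. −1: 1025.
[2] 1025 ≡ 4^(4 + 1) + 1 (base 4). Lift 5: 15626. −1: 15625.
[3] 15625 ≡ 5^(5 + 1) (base 5). Lift 6: 279936. −1: 279935.
[4] 279935 ≡ 5·6^6 + 5·6^5 + 5·6^4 + 5·6^3 + 5·6^2 + 5·6 + 5 (base 6). Lift 7: 4215755. −1: 4215754.
[5] 4215754 ≡ 5·7^7 + 5·7^5 + 5·7^4 + 5·7^3 + 5·7^2 + 5·7 + 4 (base 7). Lift 8: 84073324. −1: 84073323.
[6] 84073323 ≡ 5·8^8 + 5·8^5 + 5·8^4 + 5·8^3 + 5·8^2 + 5·8 + 3 (base 8). Lift 9: 1937434593. −1: 1937434592.
[7] 1937434592 ≡ 5·9^9 + 5·9^5 + 5·9^4 + 5·9^3 + 5·9^2 + 5·9 + 2 (base 9). Lift 10: 50000555552. −1: 50000555551.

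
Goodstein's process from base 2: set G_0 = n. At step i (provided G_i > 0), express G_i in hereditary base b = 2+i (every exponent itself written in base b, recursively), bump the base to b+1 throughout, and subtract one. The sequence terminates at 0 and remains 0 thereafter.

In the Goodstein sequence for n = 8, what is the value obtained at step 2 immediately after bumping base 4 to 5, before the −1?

6311

step 0: 8 = 2^(2 + 1); sub 3 for 2: 3^(3 + 1); = 81; G_1 = 81−1 = 80
step 1: 80 = 2·3^3 + 2·3^2 + 2·3 + 2; sub 4 for 3: 2·4^4 + 2·4^2 + 2·4 + 2; = 554; G_2 = 554−1 = 553
step 2: 553 = 2·4^4 + 2·4^2 + 2·4 + 1; sub 5 for 4: 2·5^5 + 2·5^2 + 2·5 + 1; = 6311; G_3 = 6311−1 = 6310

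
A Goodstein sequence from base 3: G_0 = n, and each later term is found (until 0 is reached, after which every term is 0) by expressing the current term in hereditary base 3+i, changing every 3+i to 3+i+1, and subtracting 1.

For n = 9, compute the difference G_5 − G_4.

2

base 3: 9 = 3^2; at 4: 4^2 = 16; next = 15
base 4: 15 = 3·4 + 3; at 5: 3·5 + 3 = 18; next = 17
base 5: 17 = 3·5 + 2; at 6: 3·6 + 2 = 20; next = 19
base 6: 19 = 3·6 + 1; at 7: 3·7 + 1 = 22; next = 21
base 7: 21 = 3·7; at 8: 3·8 = 24; next = 23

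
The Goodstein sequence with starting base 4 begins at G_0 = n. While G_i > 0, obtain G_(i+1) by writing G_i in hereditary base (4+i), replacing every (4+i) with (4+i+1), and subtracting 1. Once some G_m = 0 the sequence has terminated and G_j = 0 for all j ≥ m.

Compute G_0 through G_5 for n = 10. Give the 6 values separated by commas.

10, 11, 12, 13, 13, 13

(0) 10|_4 = 2·4 + 2 ↦ 2·5 + 2|_5 = 12 ⇒ 11
(1) 11|_5 = 2·5 + 1 ↦ 2·6 + 1|_6 = 13 ⇒ 12
(2) 12|_6 = 2·6 ↦ 2·7|_7 = 14 ⇒ 13
(3) 13|_7 = 7 + 6 ↦ 8 + 6|_8 = 14 ⇒ 13
(4) 13|_8 = 8 + 5 ↦ 9 + 5|_9 = 14 ⇒ 13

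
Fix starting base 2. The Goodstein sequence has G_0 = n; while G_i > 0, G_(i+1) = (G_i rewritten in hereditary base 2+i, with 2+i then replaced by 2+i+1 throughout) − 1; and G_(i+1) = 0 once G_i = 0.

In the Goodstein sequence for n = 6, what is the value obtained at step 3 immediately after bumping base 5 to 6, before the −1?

6 —HB2→ 2^2 + 2 —bump→ 3^3 + 3 = 30 —(−1)→ 29
29 —HB3→ 3^3 + 2 —bump→ 4^4 + 2 = 258 —(−1)→ 257
257 —HB4→ 4^4 + 1 —bump→ 5^5 + 1 = 3126 —(−1)→ 3125
3125 —HB5→ 5^5 —bump→ 6^6 = 46656 —(−1)→ 46655

46656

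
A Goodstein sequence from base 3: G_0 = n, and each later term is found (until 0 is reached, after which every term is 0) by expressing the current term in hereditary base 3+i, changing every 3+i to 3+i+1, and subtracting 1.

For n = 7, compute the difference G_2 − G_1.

1

step 0: 7 = 2·3 + 1; sub 4 for 3: 2·4 + 1; = 9; G_1 = 9−1 = 8
step 1: 8 = 2·4; sub 5 for 4: 2·5; = 10; G_2 = 10−1 = 9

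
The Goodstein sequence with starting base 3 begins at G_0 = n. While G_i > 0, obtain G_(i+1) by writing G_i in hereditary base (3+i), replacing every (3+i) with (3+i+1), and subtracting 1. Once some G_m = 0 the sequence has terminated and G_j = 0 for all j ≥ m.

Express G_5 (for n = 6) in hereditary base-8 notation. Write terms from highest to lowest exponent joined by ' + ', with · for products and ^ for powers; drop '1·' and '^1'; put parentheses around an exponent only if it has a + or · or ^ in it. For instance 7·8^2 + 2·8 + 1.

step 0: 6 = 2·3; sub 4 for 3: 2·4; = 8; G_1 = 8−1 = 7
step 1: 7 = 4 + 3; sub 5 for 4: 5 + 3; = 8; G_2 = 8−1 = 7
step 2: 7 = 5 + 2; sub 6 for 5: 6 + 2; = 8; G_3 = 8−1 = 7
step 3: 7 = 6 + 1; sub 7 for 6: 7 + 1; = 8; G_4 = 8−1 = 7
step 4: 7 = 7; sub 8 for 7: 8; = 8; G_5 = 8−1 = 7
step 5: 7 = 7; sub 9 for 8: 7; = 7; G_6 = 7−1 = 6

7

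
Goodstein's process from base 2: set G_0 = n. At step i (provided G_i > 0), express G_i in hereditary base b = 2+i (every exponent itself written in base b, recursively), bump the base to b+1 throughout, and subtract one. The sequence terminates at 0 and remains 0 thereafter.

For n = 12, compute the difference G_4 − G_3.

G_0 = 12. HB_2(12) = 2^(2 + 1) + 2^2. Bump = 108. G_1 = 107.
G_1 = 107. HB_3(107) = 3^(3 + 1) + 2·3^2 + 2·3 + 2. Bump = 1066. G_2 = 1065.
G_2 = 1065. HB_4(1065) = 4^(4 + 1) + 2·4^2 + 2·4 + 1. Bump = 15686. G_3 = 15685.
G_3 = 15685. HB_5(15685) = 5^(5 + 1) + 2·5^2 + 2·5. Bump = 280020. G_4 = 280019.

264334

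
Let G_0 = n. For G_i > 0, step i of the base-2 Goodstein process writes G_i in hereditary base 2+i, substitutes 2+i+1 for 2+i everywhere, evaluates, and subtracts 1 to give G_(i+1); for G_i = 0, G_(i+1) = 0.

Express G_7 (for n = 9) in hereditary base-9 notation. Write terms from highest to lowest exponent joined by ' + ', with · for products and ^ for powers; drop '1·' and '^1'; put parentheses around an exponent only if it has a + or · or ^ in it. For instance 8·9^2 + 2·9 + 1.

G_0 = 9. HB_2(9) = 2^(2 + 1) + 1. Bump = 82. G_1 = 81.
G_1 = 81. HB_3(81) = 3^(3 + 1). Bump = 1024. G_2 = 1023.
G_2 = 1023. HB_4(1023) = 3·4^4 + 3·4^3 + 3·4^2 + 3·4 + 3. Bump = 9843. G_3 = 9842.
G_3 = 9842. HB_5(9842) = 3·5^5 + 3·5^3 + 3·5^2 + 3·5 + 2. Bump = 140744. G_4 = 140743.
G_4 = 140743. HB_6(140743) = 3·6^6 + 3·6^3 + 3·6^2 + 3·6 + 1. Bump = 2471827. G_5 = 2471826.
G_5 = 2471826. HB_7(2471826) = 3·7^7 + 3·7^3 + 3·7^2 + 3·7. Bump = 50333400. G_6 = 50333399.
G_6 = 50333399. HB_8(50333399) = 3·8^8 + 3·8^3 + 3·8^2 + 2·8 + 7. Bump = 1162263922. G_7 = 1162263921.

3·9^9 + 3·9^3 + 3·9^2 + 2·9 + 6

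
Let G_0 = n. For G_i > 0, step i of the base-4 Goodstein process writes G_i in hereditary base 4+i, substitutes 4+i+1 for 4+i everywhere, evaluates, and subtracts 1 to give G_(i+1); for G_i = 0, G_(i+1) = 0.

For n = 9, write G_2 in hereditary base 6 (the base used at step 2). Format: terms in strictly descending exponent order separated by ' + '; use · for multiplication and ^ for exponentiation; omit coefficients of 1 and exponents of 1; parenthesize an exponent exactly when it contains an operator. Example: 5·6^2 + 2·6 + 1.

6 + 5

G_0 = 9. HB_4(9) = 2·4 + 1. Bump = 11. G_1 = 10.
G_1 = 10. HB_5(10) = 2·5. Bump = 12. G_2 = 11.
G_2 = 11. HB_6(11) = 6 + 5. Bump = 12. G_3 = 11.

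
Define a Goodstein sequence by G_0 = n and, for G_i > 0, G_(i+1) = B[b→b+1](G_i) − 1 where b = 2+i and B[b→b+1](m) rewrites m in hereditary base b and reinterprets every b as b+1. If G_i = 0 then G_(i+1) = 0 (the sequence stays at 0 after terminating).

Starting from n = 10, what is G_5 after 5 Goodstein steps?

4215754

step 0: 10 = 2^(2 + 1) + 2; sub 3 for 2: 3^(3 + 1) + 3; = 84; G_1 = 84−1 = 83
step 1: 83 = 3^(3 + 1) + 2; sub 4 for 3: 4^(4 + 1) + 2; = 1026; G_2 = 1026−1 = 1025
step 2: 1025 = 4^(4 + 1) + 1; sub 5 for 4: 5^(5 + 1) + 1; = 15626; G_3 = 15626−1 = 15625
step 3: 15625 = 5^(5 + 1); sub 6 for 5: 6^(6 + 1); = 279936; G_4 = 279936−1 = 279935
step 4: 279935 = 5·6^6 + 5·6^5 + 5·6^4 + 5·6^3 + 5·6^2 + 5·6 + 5; sub 7 for 6: 5·7^7 + 5·7^5 + 5·7^4 + 5·7^3 + 5·7^2 + 5·7 + 5; = 4215755; G_5 = 4215755−1 = 4215754
step 5: 4215754 = 5·7^7 + 5·7^5 + 5·7^4 + 5·7^3 + 5·7^2 + 5·7 + 4; sub 8 for 7: 5·8^8 + 5·8^5 + 5·8^4 + 5·8^3 + 5·8^2 + 5·8 + 4; = 84073324; G_6 = 84073324−1 = 84073323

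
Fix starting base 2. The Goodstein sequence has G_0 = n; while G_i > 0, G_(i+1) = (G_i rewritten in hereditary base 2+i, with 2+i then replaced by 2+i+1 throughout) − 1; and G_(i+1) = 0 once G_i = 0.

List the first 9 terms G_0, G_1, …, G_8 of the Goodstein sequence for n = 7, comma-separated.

7, 30, 259, 3127, 46657, 823543, 16777215, 37665879, 77777775

base 2: 7 = 2^2 + 2 + 1; at 3: 3^3 + 3 + 1 = 31; next = 30
base 3: 30 = 3^3 + 3; at 4: 4^4 + 4 = 260; next = 259
base 4: 259 = 4^4 + 3; at 5: 5^5 + 3 = 3128; next = 3127
base 5: 3127 = 5^5 + 2; at 6: 6^6 + 2 = 46658; next = 46657
base 6: 46657 = 6^6 + 1; at 7: 7^7 + 1 = 823544; next = 823543
base 7: 823543 = 7^7; at 8: 8^8 = 16777216; next = 16777215
base 8: 16777215 = 7·8^7 + 7·8^6 + 7·8^5 + 7·8^4 + 7·8^3 + 7·8^2 + 7·8 + 7; at 9: 7·9^7 + 7·9^6 + 7·9^5 + 7·9^4 + 7·9^3 + 7·9^2 + 7·9 + 7 = 37665880; next = 37665879
base 9: 37665879 = 7·9^7 + 7·9^6 + 7·9^5 + 7·9^4 + 7·9^3 + 7·9^2 + 7·9 + 6; at 10: 7·10^7 + 7·10^6 + 7·10^5 + 7·10^4 + 7·10^3 + 7·10^2 + 7·10 + 6 = 77777776; next = 77777775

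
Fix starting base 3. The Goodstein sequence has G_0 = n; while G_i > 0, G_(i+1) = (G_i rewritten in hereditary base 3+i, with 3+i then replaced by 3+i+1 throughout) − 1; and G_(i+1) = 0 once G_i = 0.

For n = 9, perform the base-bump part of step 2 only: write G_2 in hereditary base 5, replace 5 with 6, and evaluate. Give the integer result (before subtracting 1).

20

[0] 9 ≡ 3^2 (base 3). Lift 4: 16. −1: 15.
[1] 15 ≡ 3·4 + 3 (base 4). Lift 5: 18. −1: 17.
[2] 17 ≡ 3·5 + 2 (base 5). Lift 6: 20. −1: 19.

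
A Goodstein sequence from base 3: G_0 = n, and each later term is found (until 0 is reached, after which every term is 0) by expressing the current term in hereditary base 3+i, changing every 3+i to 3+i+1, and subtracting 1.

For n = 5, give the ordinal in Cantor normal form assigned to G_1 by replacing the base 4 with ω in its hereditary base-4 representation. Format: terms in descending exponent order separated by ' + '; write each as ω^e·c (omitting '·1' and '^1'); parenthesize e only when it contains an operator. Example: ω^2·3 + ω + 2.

base 3: 5 = 3 + 2; at 4: 4 + 2 = 6; next = 5
base 4: 5 = 4 + 1; at 5: 5 + 1 = 6; next = 5

ω + 1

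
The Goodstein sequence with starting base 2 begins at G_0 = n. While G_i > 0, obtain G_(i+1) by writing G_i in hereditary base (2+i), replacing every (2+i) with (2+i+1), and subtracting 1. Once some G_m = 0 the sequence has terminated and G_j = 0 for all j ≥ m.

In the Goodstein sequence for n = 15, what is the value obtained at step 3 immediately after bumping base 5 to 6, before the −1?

326594

base 2: 15 = 2^(2 + 1) + 2^2 + 2 + 1; at 3: 3^(3 + 1) + 3^3 + 3 + 1 = 112; next = 111
base 3: 111 = 3^(3 + 1) + 3^3 + 3; at 4: 4^(4 + 1) + 4^4 + 4 = 1284; next = 1283
base 4: 1283 = 4^(4 + 1) + 4^4 + 3; at 5: 5^(5 + 1) + 5^5 + 3 = 18753; next = 18752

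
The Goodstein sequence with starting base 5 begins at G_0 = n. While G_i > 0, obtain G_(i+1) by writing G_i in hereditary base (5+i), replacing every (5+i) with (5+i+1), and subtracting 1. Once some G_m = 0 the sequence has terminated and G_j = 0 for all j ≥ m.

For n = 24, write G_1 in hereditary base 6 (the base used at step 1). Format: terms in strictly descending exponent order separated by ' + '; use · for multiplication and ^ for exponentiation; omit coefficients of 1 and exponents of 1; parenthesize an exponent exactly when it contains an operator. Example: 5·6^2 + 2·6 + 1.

(0) 24|_5 = 4·5 + 4 ↦ 4·6 + 4|_6 = 28 ⇒ 27
(1) 27|_6 = 4·6 + 3 ↦ 4·7 + 3|_7 = 31 ⇒ 30

4·6 + 3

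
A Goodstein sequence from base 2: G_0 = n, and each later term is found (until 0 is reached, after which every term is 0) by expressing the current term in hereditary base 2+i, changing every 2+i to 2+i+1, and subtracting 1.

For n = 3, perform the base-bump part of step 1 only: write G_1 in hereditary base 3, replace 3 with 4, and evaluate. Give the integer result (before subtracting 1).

(0) 3|_2 = 2 + 1 ↦ 3 + 1|_3 = 4 ⇒ 3
(1) 3|_3 = 3 ↦ 4|_4 = 4 ⇒ 3

4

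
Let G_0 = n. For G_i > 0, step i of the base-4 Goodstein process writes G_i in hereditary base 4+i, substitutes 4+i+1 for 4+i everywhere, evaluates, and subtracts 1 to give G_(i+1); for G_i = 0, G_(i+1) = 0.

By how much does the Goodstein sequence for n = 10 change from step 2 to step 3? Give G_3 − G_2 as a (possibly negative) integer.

1

(0) 10|_4 = 2·4 + 2 ↦ 2·5 + 2|_5 = 12 ⇒ 11
(1) 11|_5 = 2·5 + 1 ↦ 2·6 + 1|_6 = 13 ⇒ 12
(2) 12|_6 = 2·6 ↦ 2·7|_7 = 14 ⇒ 13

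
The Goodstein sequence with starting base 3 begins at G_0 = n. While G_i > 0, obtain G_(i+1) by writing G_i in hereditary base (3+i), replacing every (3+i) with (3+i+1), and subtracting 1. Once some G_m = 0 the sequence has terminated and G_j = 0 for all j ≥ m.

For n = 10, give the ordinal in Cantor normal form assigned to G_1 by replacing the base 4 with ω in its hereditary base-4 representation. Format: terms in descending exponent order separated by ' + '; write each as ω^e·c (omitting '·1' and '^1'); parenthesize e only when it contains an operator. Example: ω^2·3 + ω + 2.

ω^2

G_0 = 10. HB_3(10) = 3^2 + 1. Bump = 17. G_1 = 16.
G_1 = 16. HB_4(16) = 4^2. Bump = 25. G_2 = 24.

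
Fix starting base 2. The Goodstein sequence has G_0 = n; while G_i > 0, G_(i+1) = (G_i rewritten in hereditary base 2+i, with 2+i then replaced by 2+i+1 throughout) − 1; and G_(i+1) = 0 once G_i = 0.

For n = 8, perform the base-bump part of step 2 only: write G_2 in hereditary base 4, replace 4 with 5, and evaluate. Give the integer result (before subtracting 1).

6311

base 2: 8 = 2^(2 + 1); at 3: 3^(3 + 1) = 81; next = 80
base 3: 80 = 2·3^3 + 2·3^2 + 2·3 + 2; at 4: 2·4^4 + 2·4^2 + 2·4 + 2 = 554; next = 553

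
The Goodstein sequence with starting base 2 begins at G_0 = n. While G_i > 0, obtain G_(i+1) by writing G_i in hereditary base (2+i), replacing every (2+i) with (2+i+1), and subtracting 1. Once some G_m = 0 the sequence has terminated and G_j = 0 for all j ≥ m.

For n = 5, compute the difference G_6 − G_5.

554

5 —HB2→ 2^2 + 1 —bump→ 3^3 + 1 = 28 —(−1)→ 27
27 —HB3→ 3^3 —bump→ 4^4 = 256 —(−1)→ 255
255 —HB4→ 3·4^3 + 3·4^2 + 3·4 + 3 —bump→ 3·5^3 + 3·5^2 + 3·5 + 3 = 468 —(−1)→ 467
467 —HB5→ 3·5^3 + 3·5^2 + 3·5 + 2 —bump→ 3·6^3 + 3·6^2 + 3·6 + 2 = 776 —(−1)→ 775
775 —HB6→ 3·6^3 + 3·6^2 + 3·6 + 1 —bump→ 3·7^3 + 3·7^2 + 3·7 + 1 = 1198 —(−1)→ 1197
1197 —HB7→ 3·7^3 + 3·7^2 + 3·7 —bump→ 3·8^3 + 3·8^2 + 3·8 = 1752 —(−1)→ 1751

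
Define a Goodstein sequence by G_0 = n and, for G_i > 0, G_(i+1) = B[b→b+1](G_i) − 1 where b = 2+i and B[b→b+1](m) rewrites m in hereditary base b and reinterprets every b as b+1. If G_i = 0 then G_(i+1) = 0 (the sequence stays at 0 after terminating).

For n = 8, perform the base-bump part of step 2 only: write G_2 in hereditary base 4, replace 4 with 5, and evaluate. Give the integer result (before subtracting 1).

G_0 = 8. HB_2(8) = 2^(2 + 1). Bump = 81. G_1 = 80.
G_1 = 80. HB_3(80) = 2·3^3 + 2·3^2 + 2·3 + 2. Bump = 554. G_2 = 553.
G_2 = 553. HB_4(553) = 2·4^4 + 2·4^2 + 2·4 + 1. Bump = 6311. G_3 = 6310.

6311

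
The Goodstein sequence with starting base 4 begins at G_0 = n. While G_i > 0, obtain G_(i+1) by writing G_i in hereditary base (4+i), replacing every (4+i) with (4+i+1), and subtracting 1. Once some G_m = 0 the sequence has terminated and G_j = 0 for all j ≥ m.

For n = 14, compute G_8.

25

G_0=14  [base 4] 3·4 + 2  →[4↦5]→  3·5 + 2 = 17  −1 ⇒ G_1=16
G_1=16  [base 5] 3·5 + 1  →[5↦6]→  3·6 + 1 = 19  −1 ⇒ G_2=18
G_2=18  [base 6] 3·6  →[6↦7]→  3·7 = 21  −1 ⇒ G_3=20
G_3=20  [base 7] 2·7 + 6  →[7↦8]→  2·8 + 6 = 22  −1 ⇒ G_4=21
G_4=21  [base 8] 2·8 + 5  →[8↦9]→  2·9 + 5 = 23  −1 ⇒ G_5=22
G_5=22  [base 9] 2·9 + 4  →[9↦10]→  2·10 + 4 = 24  −1 ⇒ G_6=23
G_6=23  [base 10] 2·10 + 3  →[10↦11]→  2·11 + 3 = 25  −1 ⇒ G_7=24
G_7=24  [base 11] 2·11 + 2  →[11↦12]→  2·12 + 2 = 26  −1 ⇒ G_8=25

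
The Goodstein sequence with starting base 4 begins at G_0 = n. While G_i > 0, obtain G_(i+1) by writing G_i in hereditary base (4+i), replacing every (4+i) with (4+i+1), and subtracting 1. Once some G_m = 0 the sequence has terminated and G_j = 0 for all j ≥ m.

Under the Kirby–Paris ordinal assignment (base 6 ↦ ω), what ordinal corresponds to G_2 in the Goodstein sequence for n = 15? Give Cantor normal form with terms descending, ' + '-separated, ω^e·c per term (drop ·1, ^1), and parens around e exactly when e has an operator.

ω·3 + 1

G_0=15  [base 4] 3·4 + 3  →[4↦5]→  3·5 + 3 = 18  −1 ⇒ G_1=17
G_1=17  [base 5] 3·5 + 2  →[5↦6]→  3·6 + 2 = 20  −1 ⇒ G_2=19
G_2=19  [base 6] 3·6 + 1  →[6↦7]→  3·7 + 1 = 22  −1 ⇒ G_3=21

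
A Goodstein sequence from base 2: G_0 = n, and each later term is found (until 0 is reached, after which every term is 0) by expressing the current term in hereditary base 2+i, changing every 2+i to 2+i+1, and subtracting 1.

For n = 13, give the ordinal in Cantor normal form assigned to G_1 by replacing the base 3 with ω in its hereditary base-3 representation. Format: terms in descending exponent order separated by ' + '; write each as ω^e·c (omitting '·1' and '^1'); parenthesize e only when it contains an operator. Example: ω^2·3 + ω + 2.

G_0=13  [base 2] 2^(2 + 1) + 2^2 + 1  →[2↦3]→  3^(3 + 1) + 3^3 + 1 = 109  −1 ⇒ G_1=108
G_1=108  [base 3] 3^(3 + 1) + 3^3  →[3↦4]→  4^(4 + 1) + 4^4 = 1280  −1 ⇒ G_2=1279

ω^(ω + 1) + ω^ω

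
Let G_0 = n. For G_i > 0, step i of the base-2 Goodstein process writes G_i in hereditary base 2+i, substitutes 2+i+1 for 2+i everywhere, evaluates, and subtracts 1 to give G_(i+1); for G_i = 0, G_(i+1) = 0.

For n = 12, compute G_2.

(0) 12|_2 = 2^(2 + 1) + 2^2 ↦ 3^(3 + 1) + 3^3|_3 = 108 ⇒ 107
(1) 107|_3 = 3^(3 + 1) + 2·3^2 + 2·3 + 2 ↦ 4^(4 + 1) + 2·4^2 + 2·4 + 2|_4 = 1066 ⇒ 1065
(2) 1065|_4 = 4^(4 + 1) + 2·4^2 + 2·4 + 1 ↦ 5^(5 + 1) + 2·5^2 + 2·5 + 1|_5 = 15686 ⇒ 15685

1065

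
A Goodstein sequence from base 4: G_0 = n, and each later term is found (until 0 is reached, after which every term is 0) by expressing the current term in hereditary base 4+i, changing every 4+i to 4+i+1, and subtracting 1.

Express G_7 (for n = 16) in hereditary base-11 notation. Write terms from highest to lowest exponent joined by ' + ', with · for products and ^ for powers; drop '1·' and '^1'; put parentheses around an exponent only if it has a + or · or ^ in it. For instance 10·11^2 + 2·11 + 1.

16 —HB4→ 4^2 —bump→ 5^2 = 25 —(−1)→ 24
24 —HB5→ 4·5 + 4 —bump→ 4·6 + 4 = 28 —(−1)→ 27
27 —HB6→ 4·6 + 3 —bump→ 4·7 + 3 = 31 —(−1)→ 30
30 —HB7→ 4·7 + 2 —bump→ 4·8 + 2 = 34 —(−1)→ 33
33 —HB8→ 4·8 + 1 —bump→ 4·9 + 1 = 37 —(−1)→ 36
36 —HB9→ 4·9 —bump→ 4·10 = 40 —(−1)→ 39
39 —HB10→ 3·10 + 9 —bump→ 3·11 + 9 = 42 —(−1)→ 41
41 —HB11→ 3·11 + 8 —bump→ 3·12 + 8 = 44 —(−1)→ 43

3·11 + 8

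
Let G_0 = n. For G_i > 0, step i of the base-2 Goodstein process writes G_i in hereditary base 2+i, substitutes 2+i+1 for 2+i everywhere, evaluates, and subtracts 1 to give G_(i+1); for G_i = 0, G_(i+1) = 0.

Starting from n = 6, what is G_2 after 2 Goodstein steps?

i=0: 6 = 2^2 + 2 (b=2); 2→3: 3^3 + 3 = 30; 30−1 = 29
i=1: 29 = 3^3 + 2 (b=3); 3→4: 4^4 + 2 = 258; 258−1 = 257

257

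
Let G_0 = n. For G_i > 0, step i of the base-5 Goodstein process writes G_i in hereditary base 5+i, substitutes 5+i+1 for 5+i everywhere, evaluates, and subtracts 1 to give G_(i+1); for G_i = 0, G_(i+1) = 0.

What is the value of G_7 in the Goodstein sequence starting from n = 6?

base 5: 6 = 5 + 1; at 6: 6 + 1 = 7; next = 6
base 6: 6 = 6; at 7: 7 = 7; next = 6
base 7: 6 = 6; at 8: 6 = 6; next = 5
base 8: 5 = 5; at 9: 5 = 5; next = 4
base 9: 4 = 4; at 10: 4 = 4; next = 3
base 10: 3 = 3; at 11: 3 = 3; next = 2
base 11: 2 = 2; at 12: 2 = 2; next = 1

1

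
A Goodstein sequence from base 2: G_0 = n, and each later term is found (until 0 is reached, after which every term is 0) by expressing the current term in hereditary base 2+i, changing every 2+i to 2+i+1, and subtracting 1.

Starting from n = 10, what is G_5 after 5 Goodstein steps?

[0] 10 ≡ 2^(2 + 1) + 2 (base 2). Lift 3: 84. −1: 83.
[1] 83 ≡ 3^(3 + 1) + 2 (base 3). Lift 4: 1026. −1: 1025.
[2] 1025 ≡ 4^(4 + 1) + 1 (base 4). Lift 5: 15626. −1: 15625.
[3] 15625 ≡ 5^(5 + 1) (base 5). Lift 6: 279936. −1: 279935.
[4] 279935 ≡ 5·6^6 + 5·6^5 + 5·6^4 + 5·6^3 + 5·6^2 + 5·6 + 5 (base 6). Lift 7: 4215755. −1: 4215754.
[5] 4215754 ≡ 5·7^7 + 5·7^5 + 5·7^4 + 5·7^3 + 5·7^2 + 5·7 + 4 (base 7). Lift 8: 84073324. −1: 84073323.

4215754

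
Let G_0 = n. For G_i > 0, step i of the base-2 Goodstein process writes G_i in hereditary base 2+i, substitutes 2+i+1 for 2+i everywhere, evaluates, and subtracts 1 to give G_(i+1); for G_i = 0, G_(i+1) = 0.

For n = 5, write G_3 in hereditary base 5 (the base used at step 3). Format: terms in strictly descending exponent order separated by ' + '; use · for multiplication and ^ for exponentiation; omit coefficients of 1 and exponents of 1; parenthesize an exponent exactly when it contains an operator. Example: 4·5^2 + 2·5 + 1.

G_0=5  [base 2] 2^2 + 1  →[2↦3]→  3^3 + 1 = 28  −1 ⇒ G_1=27
G_1=27  [base 3] 3^3  →[3↦4]→  4^4 = 256  −1 ⇒ G_2=255
G_2=255  [base 4] 3·4^3 + 3·4^2 + 3·4 + 3  →[4↦5]→  3·5^3 + 3·5^2 + 3·5 + 3 = 468  −1 ⇒ G_3=467
G_3=467  [base 5] 3·5^3 + 3·5^2 + 3·5 + 2  →[5↦6]→  3·6^3 + 3·6^2 + 3·6 + 2 = 776  −1 ⇒ G_4=775

3·5^3 + 3·5^2 + 3·5 + 2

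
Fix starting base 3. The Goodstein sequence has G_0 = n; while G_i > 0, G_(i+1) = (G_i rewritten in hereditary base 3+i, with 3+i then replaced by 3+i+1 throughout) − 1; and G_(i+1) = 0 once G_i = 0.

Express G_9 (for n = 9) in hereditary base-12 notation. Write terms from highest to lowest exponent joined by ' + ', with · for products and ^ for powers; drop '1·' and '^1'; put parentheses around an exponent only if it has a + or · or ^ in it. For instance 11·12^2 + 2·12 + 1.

step 0: 9 = 3^2; sub 4 for 3: 4^2; = 16; G_1 = 16−1 = 15
step 1: 15 = 3·4 + 3; sub 5 for 4: 3·5 + 3; = 18; G_2 = 18−1 = 17
step 2: 17 = 3·5 + 2; sub 6 for 5: 3·6 + 2; = 20; G_3 = 20−1 = 19
step 3: 19 = 3·6 + 1; sub 7 for 6: 3·7 + 1; = 22; G_4 = 22−1 = 21
step 4: 21 = 3·7; sub 8 for 7: 3·8; = 24; G_5 = 24−1 = 23
step 5: 23 = 2·8 + 7; sub 9 for 8: 2·9 + 7; = 25; G_6 = 25−1 = 24
step 6: 24 = 2·9 + 6; sub 10 for 9: 2·10 + 6; = 26; G_7 = 26−1 = 25
step 7: 25 = 2·10 + 5; sub 11 for 10: 2·11 + 5; = 27; G_8 = 27−1 = 26
step 8: 26 = 2·11 + 4; sub 12 for 11: 2·12 + 4; = 28; G_9 = 28−1 = 27

2·12 + 3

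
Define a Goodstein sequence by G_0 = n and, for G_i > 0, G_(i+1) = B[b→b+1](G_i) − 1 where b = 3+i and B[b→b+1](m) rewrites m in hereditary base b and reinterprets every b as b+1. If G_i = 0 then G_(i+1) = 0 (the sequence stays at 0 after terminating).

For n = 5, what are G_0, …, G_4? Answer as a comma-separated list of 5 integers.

(0) 5|_3 = 3 + 2 ↦ 4 + 2|_4 = 6 ⇒ 5
(1) 5|_4 = 4 + 1 ↦ 5 + 1|_5 = 6 ⇒ 5
(2) 5|_5 = 5 ↦ 6|_6 = 6 ⇒ 5
(3) 5|_6 = 5 ↦ 5|_7 = 5 ⇒ 4

5, 5, 5, 5, 4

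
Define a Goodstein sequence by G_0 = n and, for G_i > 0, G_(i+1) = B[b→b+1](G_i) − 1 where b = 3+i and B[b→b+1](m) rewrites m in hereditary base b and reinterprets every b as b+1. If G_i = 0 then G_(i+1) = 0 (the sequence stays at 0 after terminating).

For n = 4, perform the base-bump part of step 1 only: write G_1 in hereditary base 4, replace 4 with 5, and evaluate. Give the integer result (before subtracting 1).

[0] 4 ≡ 3 + 1 (base 3). Lift 4: 5. −1: 4.
[1] 4 ≡ 4 (base 4). Lift 5: 5. −1: 4.

5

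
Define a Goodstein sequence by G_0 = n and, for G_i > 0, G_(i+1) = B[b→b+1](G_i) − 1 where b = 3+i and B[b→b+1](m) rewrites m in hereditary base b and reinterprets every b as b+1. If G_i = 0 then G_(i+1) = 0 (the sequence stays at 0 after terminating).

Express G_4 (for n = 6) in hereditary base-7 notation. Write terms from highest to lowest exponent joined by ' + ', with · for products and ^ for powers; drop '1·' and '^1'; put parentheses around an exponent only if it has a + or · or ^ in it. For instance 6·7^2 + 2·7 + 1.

step 0: 6 = 2·3; sub 4 for 3: 2·4; = 8; G_1 = 8−1 = 7
step 1: 7 = 4 + 3; sub 5 for 4: 5 + 3; = 8; G_2 = 8−1 = 7
step 2: 7 = 5 + 2; sub 6 for 5: 6 + 2; = 8; G_3 = 8−1 = 7
step 3: 7 = 6 + 1; sub 7 for 6: 7 + 1; = 8; G_4 = 8−1 = 7
step 4: 7 = 7; sub 8 for 7: 8; = 8; G_5 = 8−1 = 7

7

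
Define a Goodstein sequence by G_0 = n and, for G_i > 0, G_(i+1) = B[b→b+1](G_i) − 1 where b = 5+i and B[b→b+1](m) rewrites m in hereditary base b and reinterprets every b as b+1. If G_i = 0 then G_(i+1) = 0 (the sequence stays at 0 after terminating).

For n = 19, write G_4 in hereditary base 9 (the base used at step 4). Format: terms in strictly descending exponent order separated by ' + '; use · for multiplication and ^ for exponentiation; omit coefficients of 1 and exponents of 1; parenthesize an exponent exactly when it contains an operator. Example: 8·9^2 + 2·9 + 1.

step 0: 19 = 3·5 + 4; sub 6 for 5: 3·6 + 4; = 22; G_1 = 22−1 = 21
step 1: 21 = 3·6 + 3; sub 7 for 6: 3·7 + 3; = 24; G_2 = 24−1 = 23
step 2: 23 = 3·7 + 2; sub 8 for 7: 3·8 + 2; = 26; G_3 = 26−1 = 25
step 3: 25 = 3·8 + 1; sub 9 for 8: 3·9 + 1; = 28; G_4 = 28−1 = 27
step 4: 27 = 3·9; sub 10 for 9: 3·10; = 30; G_5 = 30−1 = 29

3·9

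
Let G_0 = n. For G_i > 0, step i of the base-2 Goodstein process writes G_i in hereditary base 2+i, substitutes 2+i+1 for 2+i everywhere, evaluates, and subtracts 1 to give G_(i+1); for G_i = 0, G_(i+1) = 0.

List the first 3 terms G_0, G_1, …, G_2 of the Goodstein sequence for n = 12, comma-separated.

12, 107, 1065

[0] 12 ≡ 2^(2 + 1) + 2^2 (base 2). Lift 3: 108. −1: 107.
[1] 107 ≡ 3^(3 + 1) + 2·3^2 + 2·3 + 2 (base 3). Lift 4: 1066. −1: 1065.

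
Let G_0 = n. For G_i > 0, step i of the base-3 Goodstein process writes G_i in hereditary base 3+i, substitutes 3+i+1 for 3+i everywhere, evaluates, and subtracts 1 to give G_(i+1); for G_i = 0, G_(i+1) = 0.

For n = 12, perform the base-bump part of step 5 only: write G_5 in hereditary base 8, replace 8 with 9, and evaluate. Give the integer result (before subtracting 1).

i=0: 12 = 3^2 + 3 (b=3); 3→4: 4^2 + 4 = 20; 20−1 = 19
i=1: 19 = 4^2 + 3 (b=4); 4→5: 5^2 + 3 = 28; 28−1 = 27
i=2: 27 = 5^2 + 2 (b=5); 5→6: 6^2 + 2 = 38; 38−1 = 37
i=3: 37 = 6^2 + 1 (b=6); 6→7: 7^2 + 1 = 50; 50−1 = 49
i=4: 49 = 7^2 (b=7); 7→8: 8^2 = 64; 64−1 = 63
i=5: 63 = 7·8 + 7 (b=8); 8→9: 7·9 + 7 = 70; 70−1 = 69

70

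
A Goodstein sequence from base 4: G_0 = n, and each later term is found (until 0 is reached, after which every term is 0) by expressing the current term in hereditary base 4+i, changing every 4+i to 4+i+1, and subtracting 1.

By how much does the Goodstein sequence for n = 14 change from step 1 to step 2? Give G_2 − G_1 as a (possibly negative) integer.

2

i=0: 14 = 3·4 + 2 (b=4); 4→5: 3·5 + 2 = 17; 17−1 = 16
i=1: 16 = 3·5 + 1 (b=5); 5→6: 3·6 + 1 = 19; 19−1 = 18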